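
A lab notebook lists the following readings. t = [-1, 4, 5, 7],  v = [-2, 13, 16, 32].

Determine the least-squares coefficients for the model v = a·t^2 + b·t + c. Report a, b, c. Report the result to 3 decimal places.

Sums needed: Σt^2·t^2 = 3283, Σt^2·t = 531, Σt^2 = 91, Σt·t = 91, Σt = 15, Σ1 = 4.
And Σt^2·v = 2174, Σt·v = 358, Σv = 59.
MᵀM·[a, b, c]ᵀ = Mᵀv becomes [[3283, 531, 91]; [531, 91, 15]; [91, 15, 4]]·[a, b, c]ᵀ = [2174, 358, 59]ᵀ.
Row-reducing yields a = 985/2046, b = 81/62, c = -1127/1023.

a = 0.481, b = 1.306, c = -1.102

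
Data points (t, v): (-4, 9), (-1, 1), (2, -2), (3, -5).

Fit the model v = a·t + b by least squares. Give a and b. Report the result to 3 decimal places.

AᵀA·[a, b]ᵀ = Aᵀv reads: 30·a + 0·b = -56;  0·a + 4·b = 3.
Δ = 30·4 − 0² = 120.
a = ((-56)·4 − 0·3)/120 = -28/15; b = (30·3 − 0·(-56))/120 = 3/4.

a = -1.867, b = 0.750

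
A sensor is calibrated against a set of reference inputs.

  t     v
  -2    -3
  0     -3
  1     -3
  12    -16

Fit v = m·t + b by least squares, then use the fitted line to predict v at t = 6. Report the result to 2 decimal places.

v̂ = -9.54

The normal equations are: 149·m + 11·b = -189;  11·m + 4·b = -25.
(Σt·t = 149, Σt = 11, Σ1 = 4, Σt·v = -189, Σv = -25.)
det = 149·4 − 11² = 475.
m = ((-189)·4 − 11·(-25))/475 = -481/475; b = (149·(-25) − 11·(-189))/475 = -1646/475.
At t = 6: v̂ = (-481/475)·(6) + (-1646/475)·(1) = -4532/475.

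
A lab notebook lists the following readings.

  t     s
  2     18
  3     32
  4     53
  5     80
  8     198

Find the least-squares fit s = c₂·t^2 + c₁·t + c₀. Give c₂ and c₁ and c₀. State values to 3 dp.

The normal system MᵀM·[c₂, c₁, c₀]ᵀ = Mᵀs is [[5074, 736, 118]; [736, 118, 22]; [118, 22, 5]]·[c₂, c₁, c₀]ᵀ = [15880, 2328, 381]ᵀ.
Inverting the 3×3 Gram matrix, [c₂, c₁, c₀]ᵀ = [5959/1911, -2203/1911, 699/91]ᵀ.

c₂ = 3.118, c₁ = -1.153, c₀ = 7.681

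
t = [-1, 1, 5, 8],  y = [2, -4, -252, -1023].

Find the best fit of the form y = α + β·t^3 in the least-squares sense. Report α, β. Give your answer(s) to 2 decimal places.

α = -1.42, β = -2.00

With design matrix A, AᵀA = [[4, 637]; [637, 277771]] and Aᵀy = [-1277, -555282]ᵀ.
Eliminating β: 277771·(row 1) − 637·(row 2) gives 705315·α = 277771·(-1277) − 637·(-555282) = -998933, so α = -76841/54255.
Then β = ((-555282) − 637·(-76841/54255))/277771 = -108283/54255.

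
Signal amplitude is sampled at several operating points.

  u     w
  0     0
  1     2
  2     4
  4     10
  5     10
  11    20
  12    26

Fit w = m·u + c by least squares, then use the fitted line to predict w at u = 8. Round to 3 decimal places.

ŵ = 16.286

Normal-equation sums: Σu·u = 311, Σu = 35, Σ1 = 7.
Right-hand side: Σu·w = 632, Σw = 72.
Determinant 311·7 − 35² = 952.
m = (632·7 − 35·72)/952 = 2; c = (311·72 − 35·632)/952 = 2/7.
At u = 8: ŵ = (2)·(8) + (2/7)·(1) = 114/7.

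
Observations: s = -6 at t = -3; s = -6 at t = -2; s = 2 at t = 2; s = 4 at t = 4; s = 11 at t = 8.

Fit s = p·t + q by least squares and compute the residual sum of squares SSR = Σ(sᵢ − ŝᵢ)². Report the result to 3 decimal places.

SSR = 2.047

Forming XᵀX = [[97, 9]; [9, 5]] and Xᵀs = [138, 5]ᵀ gives XᵀX·[p, q]ᵀ = Xᵀs.
Eliminating q: 5·(row 1) − 9·(row 2) gives 404·p = 5·138 − 9·5 = 645, so p = 645/404.
Then q = (5 − 9·(645/404))/5 = -757/404.
Residuals: 67/101, -377/404, 275/404, -207/404, 41/404; SSR = 827/404.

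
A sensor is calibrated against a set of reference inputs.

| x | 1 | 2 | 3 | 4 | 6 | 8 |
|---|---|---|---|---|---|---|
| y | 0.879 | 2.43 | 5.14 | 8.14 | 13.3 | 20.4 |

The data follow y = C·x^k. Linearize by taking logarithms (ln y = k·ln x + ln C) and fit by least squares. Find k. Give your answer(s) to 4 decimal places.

k = 1.5258

Let Y = ln y. Fitting Y = k·ln x + ln C by least squares:
Σln x = 7.0493, Σ(ln x)² = 11.1437, Σln y = 10.0961, Σln x·ln y = 16.2280.
Equations: 11.1437·k + 7.0493·ln C = 16.2280;  7.0493·k + 6·ln C = 10.0961.
Δ = 11.1437·6 − (7.0493)² = 17.1702; k = (16.2280·6 − 7.0493·10.0961)/17.1702 = 1.52579, ln C = (11.1437·10.0961 − 7.0493·16.2280)/17.1702 = -0.10994.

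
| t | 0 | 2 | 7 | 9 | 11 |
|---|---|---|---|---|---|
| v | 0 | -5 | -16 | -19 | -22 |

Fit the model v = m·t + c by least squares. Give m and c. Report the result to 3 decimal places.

Setting ∂/∂m … = 0 gives: 255·m + 29·c = -535;  29·m + 5·c = -62.
(Σt·t = 255, Σt = 29, Σ1 = 5, Σt·v = -535, Σv = -62.)
Δ = 255·5 − 29² = 434.
m = ((-535)·5 − 29·(-62))/434 = -877/434; c = (255·(-62) − 29·(-535))/434 = -295/434.

m = -2.021, c = -0.680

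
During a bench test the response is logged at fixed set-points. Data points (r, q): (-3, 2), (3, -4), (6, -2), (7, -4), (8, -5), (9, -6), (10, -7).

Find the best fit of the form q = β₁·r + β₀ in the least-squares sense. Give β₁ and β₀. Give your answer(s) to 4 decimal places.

β₁ = -0.6148, β₀ = -0.2010

The normal equations are: 348·β₁ + 40·β₀ = -222;  40·β₁ + 7·β₀ = -26.
(Σr·r = 348, Σr = 40, Σ1 = 7, Σr·q = -222, Σq = -26.)
Eliminating β₀: 7·(row 1) − 40·(row 2) gives 836·β₁ = 7·(-222) − 40·(-26) = -514, so β₁ = -257/418.
Then β₀ = ((-26) − 40·(-257/418))/7 = -42/209.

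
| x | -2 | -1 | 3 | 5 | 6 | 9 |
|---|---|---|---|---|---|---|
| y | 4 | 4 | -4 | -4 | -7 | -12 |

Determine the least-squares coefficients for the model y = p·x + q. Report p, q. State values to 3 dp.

The normal system MᵀM·[p, q]ᵀ = Mᵀy is [[156, 20]; [20, 6]]·[p, q]ᵀ = [-194, -19]ᵀ.
Eliminating q: 6·(row 1) − 20·(row 2) gives 536·p = 6·(-194) − 20·(-19) = -784, so p = -98/67.
Then q = ((-19) − 20·(-98/67))/6 = 229/134.

p = -1.463, q = 1.709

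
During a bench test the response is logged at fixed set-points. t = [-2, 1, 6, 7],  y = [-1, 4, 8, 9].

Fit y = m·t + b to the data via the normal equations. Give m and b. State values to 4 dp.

m = 1.0556, b = 1.8333

The normal system MᵀM·[m, b]ᵀ = Mᵀy is [[90, 12]; [12, 4]]·[m, b]ᵀ = [117, 20]ᵀ.
det = 90·4 − 12² = 216.
m = (117·4 − 12·20)/216 = 19/18; b = (90·20 − 12·117)/216 = 11/6.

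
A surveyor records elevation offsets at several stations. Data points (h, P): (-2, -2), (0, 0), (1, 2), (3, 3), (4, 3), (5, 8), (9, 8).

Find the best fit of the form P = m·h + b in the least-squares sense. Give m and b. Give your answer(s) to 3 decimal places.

m = 0.966, b = 0.384

Normal-equation sums: Σh·h = 136, Σh = 20, Σ1 = 7.
And Σh·P = 139, ΣP = 22.
Eliminating b: 7·(row 1) − 20·(row 2) gives 552·m = 7·139 − 20·22 = 533, so m = 533/552.
Then b = (22 − 20·(533/552))/7 = 53/138.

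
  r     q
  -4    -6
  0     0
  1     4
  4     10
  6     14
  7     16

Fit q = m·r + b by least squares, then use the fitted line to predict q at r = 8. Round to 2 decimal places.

Forming MᵀM = [[118, 14]; [14, 6]] and Mᵀq = [264, 38]ᵀ gives MᵀM·[m, b]ᵀ = Mᵀq.
Determinant 118·6 − 14² = 512.
m = (264·6 − 14·38)/512 = 263/128; b = (118·38 − 14·264)/512 = 197/128.
At r = 8: q̂ = (263/128)·(8) + (197/128)·(1) = 2301/128.

q̂ = 17.98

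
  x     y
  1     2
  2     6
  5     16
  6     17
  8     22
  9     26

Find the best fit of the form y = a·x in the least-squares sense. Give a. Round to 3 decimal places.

Compute the Gram sums: Σx·x = 211.
Right-hand side: Σx·y = 606.
Normal equations: [[211]]·[a]ᵀ = [606]ᵀ.
Hence a = 606 / 211 ≈ 2.87204.

a = 2.872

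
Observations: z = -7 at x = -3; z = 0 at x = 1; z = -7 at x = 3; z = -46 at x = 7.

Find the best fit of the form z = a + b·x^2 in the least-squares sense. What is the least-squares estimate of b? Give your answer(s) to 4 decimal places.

Entries of AᵀA: Σ1 = 4, Σx^2 = 68, Σx^2·x^2 = 2564.
Right-hand side: Σz = -60, Σx^2·z = -2380.
Δ = 4·2564 − 68² = 5632.
a = ((-60)·2564 − 68·(-2380))/5632 = 125/88; b = (4·(-2380) − 68·(-60))/5632 = -85/88.

b = -0.9659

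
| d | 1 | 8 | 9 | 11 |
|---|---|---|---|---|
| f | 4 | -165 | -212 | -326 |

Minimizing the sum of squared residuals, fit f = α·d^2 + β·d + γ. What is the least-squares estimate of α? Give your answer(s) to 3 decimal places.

Forming MᵀM = [[25299, 2573, 267]; [2573, 267, 29]; [267, 29, 4]] and Mᵀf = [-67174, -6810, -699]ᵀ gives MᵀM·[α, β, γ]ᵀ = Mᵀf.
Inverting the 3×3 Gram matrix, [α, β, γ]ᵀ = [-27010/9109, 23647/9109, 39679/9109]ᵀ.

α = -2.965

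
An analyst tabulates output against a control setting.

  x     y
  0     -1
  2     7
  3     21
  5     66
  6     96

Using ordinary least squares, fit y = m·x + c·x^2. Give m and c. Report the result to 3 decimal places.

m = -2.232, c = 3.054

Compute the Gram sums: Σx·x = 74, Σx·x^2 = 376, Σx^2·x^2 = 2018.
Moment sums: Σx·y = 983, Σx^2·y = 5323.
So AᵀA·[m, c]ᵀ = Aᵀy: [[74, 376]; [376, 2018]]·[m, c]ᵀ = [983, 5323]ᵀ.
Eliminating c: 2018·(row 1) − 376·(row 2) gives 7956·m = 2018·983 − 376·5323 = -17754, so m = -2959/1326.
Then c = (5323 − 376·(-2959/1326))/2018 = 4049/1326.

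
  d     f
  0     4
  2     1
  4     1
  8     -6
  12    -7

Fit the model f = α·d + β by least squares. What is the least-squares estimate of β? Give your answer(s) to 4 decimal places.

β = 3.6207

Sums needed: Σd·d = 228, Σd = 26, Σ1 = 5.
And Σd·f = -126, Σf = -7.
MᵀM·[α, β]ᵀ = Mᵀf becomes [[228, 26]; [26, 5]]·[α, β]ᵀ = [-126, -7]ᵀ.
det = 228·5 − 26² = 464.
α = ((-126)·5 − 26·(-7))/464 = -28/29; β = (228·(-7) − 26·(-126))/464 = 105/29.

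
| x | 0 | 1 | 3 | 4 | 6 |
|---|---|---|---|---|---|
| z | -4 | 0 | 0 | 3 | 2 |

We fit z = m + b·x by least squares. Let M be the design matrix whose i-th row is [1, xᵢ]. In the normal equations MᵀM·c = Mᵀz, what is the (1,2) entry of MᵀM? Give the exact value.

Row 1 ↔ basis 1, column 2 ↔ basis x, so (MᵀM)_{1,2} = Σᵢ x = (1)·(0) + (1)·(1) + (1)·(3) + (1)·(4) + (1)·(6) = 14.

14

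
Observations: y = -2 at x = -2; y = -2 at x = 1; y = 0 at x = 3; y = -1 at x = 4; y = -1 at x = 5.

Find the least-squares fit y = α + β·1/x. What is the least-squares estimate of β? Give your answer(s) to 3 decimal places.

Entries of AᵀA: Σ1 = 5, Σ1/x = 77/60, Σ1/x·1/x = 5269/3600.
Right-hand side: Σy = -6, Σ1/x·y = -29/20.
Determinant 5·(5269/3600) − (77/60)² = 1276/225.
α = ((-6)·(5269/3600) − (77/60)·(-29/20))/(1276/225) = -2265/1856; β = (5·(-29/20) − (77/60)·(-6))/(1276/225) = 405/5104.

β = 0.079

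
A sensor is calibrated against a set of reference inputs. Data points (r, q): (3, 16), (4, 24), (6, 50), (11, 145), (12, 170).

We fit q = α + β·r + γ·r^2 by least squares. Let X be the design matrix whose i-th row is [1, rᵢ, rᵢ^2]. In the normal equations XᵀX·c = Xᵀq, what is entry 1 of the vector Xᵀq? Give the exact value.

Entry 1 ↔ basis 1, so (Xᵀq)_{1} = Σᵢ qᵢ = (1)·(16) + (1)·(24) + (1)·(50) + (1)·(145) + (1)·(170) = 405.

405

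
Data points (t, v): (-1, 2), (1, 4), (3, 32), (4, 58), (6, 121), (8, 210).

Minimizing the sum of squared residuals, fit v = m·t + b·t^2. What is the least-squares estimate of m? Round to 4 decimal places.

m = 1.8269

With design matrix X, XᵀX = [[127, 819]; [819, 5731]] and Xᵀv = [2736, 19018]ᵀ.
Eliminating b: 5731·(row 1) − 819·(row 2) gives 57076·m = 5731·2736 − 819·19018 = 104274, so m = 52137/28538.
Then b = (19018 − 819·(52137/28538))/5731 = 87251/28538.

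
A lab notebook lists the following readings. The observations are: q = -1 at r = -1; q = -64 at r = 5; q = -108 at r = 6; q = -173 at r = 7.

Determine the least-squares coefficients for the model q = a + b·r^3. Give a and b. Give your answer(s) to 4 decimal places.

Setting ∂/∂a … = 0 gives: 4·a + 683·b = -346;  683·a + 179931·b = -90666.
Determinant 4·179931 − 683² = 253235.
a = ((-346)·179931 − 683·(-90666))/253235 = -331248/253235; b = (4·(-90666) − 683·(-346))/253235 = -126346/253235.

a = -1.3081, b = -0.4989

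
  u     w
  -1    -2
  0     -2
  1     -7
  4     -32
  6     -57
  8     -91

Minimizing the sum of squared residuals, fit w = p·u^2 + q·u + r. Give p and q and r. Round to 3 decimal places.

p = -0.992, q = -3.055, r = -3.160

Compute the Gram sums: Σu^2·u^2 = 5650, Σu^2·u = 792, Σu^2 = 118, Σu·u = 118, Σu = 18, Σ1 = 6.
And Σu^2·w = -8397, Σu·w = -1203, Σw = -191.
Solving the 3×3 system (Gaussian elimination) gives p = -15797/15925, q = -48651/15925, r = -100637/31850.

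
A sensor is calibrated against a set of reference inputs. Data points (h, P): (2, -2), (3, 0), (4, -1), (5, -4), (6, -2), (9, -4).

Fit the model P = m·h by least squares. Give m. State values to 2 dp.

m = -0.44

Normal-equation sums: Σh·h = 171.
Moment sums: Σh·P = -76.
So AᵀA·[m]ᵀ = AᵀP: [[171]]·[m]ᵀ = [-76]ᵀ.
Hence m = -76 / 171 ≈ -0.444444.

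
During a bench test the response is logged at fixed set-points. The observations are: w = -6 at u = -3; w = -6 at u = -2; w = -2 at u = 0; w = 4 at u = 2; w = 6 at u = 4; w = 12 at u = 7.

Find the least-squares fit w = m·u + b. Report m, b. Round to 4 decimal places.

The normal equations are: 82·m + 8·b = 146;  8·m + 6·b = 8.
Δ = 82·6 − 8² = 428.
m = (146·6 − 8·8)/428 = 203/107; b = (82·8 − 8·146)/428 = -128/107.

m = 1.8972, b = -1.1963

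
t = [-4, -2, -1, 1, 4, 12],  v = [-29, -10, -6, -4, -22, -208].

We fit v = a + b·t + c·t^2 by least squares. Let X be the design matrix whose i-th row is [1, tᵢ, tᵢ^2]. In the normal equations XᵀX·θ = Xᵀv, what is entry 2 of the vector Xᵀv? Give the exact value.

-2446

Entry 2 ↔ basis t, so (Xᵀv)_{2} = Σᵢ (t)·vᵢ = (-4)·(-29) + (-2)·(-10) + (-1)·(-6) + (1)·(-4) + (4)·(-22) + (12)·(-208) = -2446.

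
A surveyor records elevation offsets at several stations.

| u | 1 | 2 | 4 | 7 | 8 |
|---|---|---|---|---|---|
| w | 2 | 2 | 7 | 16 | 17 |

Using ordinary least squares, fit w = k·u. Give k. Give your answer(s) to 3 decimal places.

The normal system XᵀX·[k]ᵀ = Xᵀw is [[134]]·[k]ᵀ = [282]ᵀ.
k = 282/134 = 2.10448.

k = 2.104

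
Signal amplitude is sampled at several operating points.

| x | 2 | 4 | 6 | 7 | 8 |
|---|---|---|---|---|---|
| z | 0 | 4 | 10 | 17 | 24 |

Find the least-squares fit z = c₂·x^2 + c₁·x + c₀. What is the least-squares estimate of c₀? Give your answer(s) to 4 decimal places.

c₀ = 2.3753

MᵀM·[c₂, c₁, c₀]ᵀ = Mᵀz reads: 8065·c₂ + 1143·c₁ + 169·c₀ = 2793;  1143·c₂ + 169·c₁ + 27·c₀ = 387;  169·c₂ + 27·c₁ + 5·c₀ = 55.
Inverting the 3×3 Gram matrix, [c₂, c₁, c₀]ᵀ = [583/938, -2151/938, 1114/469]ᵀ.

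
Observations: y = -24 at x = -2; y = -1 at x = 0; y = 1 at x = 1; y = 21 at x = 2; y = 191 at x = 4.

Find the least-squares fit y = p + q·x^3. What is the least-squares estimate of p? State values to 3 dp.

Normal-equation sums: Σ1 = 5, Σx^3 = 65, Σx^3·x^3 = 4225.
And Σy = 188, Σx^3·y = 12585.
AᵀA·[p, q]ᵀ = Aᵀy becomes [[5, 65]; [65, 4225]]·[p, q]ᵀ = [188, 12585]ᵀ.
Eliminating q: 4225·(row 1) − 65·(row 2) gives 16900·p = 4225·188 − 65·12585 = -23725, so p = -73/52.
Then q = (12585 − 65·(-73/52))/4225 = 10141/3380.

p = -1.404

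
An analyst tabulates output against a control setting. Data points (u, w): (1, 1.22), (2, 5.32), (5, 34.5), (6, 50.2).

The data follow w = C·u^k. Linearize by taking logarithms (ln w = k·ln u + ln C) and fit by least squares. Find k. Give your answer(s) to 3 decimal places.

k = 2.070

Taking logs, ln w = k·ln u + ln C, so regress ln w on ln u.
XᵀX = [[6.2811, 4.0943]; [4.0943, 4]], rhs = [13.8741, 9.3273]ᵀ  (here Σln u = 4.0943, Σ(ln u)² = 6.2811, Σln w = 9.3273, Σln u·ln w = 13.8741).
Δ = 6.2811·4 − (4.0943)² = 8.3609; k = (13.8741·4 − 4.0943·9.3273)/8.3609 = 2.07001, ln C = (6.2811·9.3273 − 4.0943·13.8741)/8.3609 = 0.21299.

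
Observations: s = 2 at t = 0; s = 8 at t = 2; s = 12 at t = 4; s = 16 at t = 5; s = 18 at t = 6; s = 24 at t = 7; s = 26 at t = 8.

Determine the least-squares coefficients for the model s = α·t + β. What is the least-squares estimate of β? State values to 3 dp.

β = 1.401

Compute the Gram sums: Σt·t = 194, Σt = 32, Σ1 = 7.
And Σt·s = 628, Σs = 106.
Normal equations: [[194, 32]; [32, 7]]·[α, β]ᵀ = [628, 106]ᵀ.
Eliminating β: 7·(row 1) − 32·(row 2) gives 334·α = 7·628 − 32·106 = 1004, so α = 502/167.
Then β = (106 − 32·(502/167))/7 = 234/167.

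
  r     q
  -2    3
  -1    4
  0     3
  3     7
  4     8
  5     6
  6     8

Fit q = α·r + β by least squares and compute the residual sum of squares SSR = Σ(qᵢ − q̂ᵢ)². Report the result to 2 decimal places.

SSR = 5.91

The normal system MᵀM·[α, β]ᵀ = Mᵀq is [[91, 15]; [15, 7]]·[α, β]ᵀ = [121, 39]ᵀ.
det = 91·7 − 15² = 412.
α = (121·7 − 15·39)/412 = 131/206; β = (91·39 − 15·121)/412 = 867/206.
Residuals: 13/206, 44/103, -249/206, 91/103, 257/206, -143/103, -5/206; SSR = 609/103.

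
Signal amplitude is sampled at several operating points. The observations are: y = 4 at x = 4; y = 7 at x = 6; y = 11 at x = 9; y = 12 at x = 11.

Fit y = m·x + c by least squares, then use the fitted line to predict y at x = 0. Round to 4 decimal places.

Sums needed: Σx·x = 254, Σx = 30, Σ1 = 4.
Moment sums: Σx·y = 289, Σy = 34.
So AᵀA·[m, c]ᵀ = Aᵀy: [[254, 30]; [30, 4]]·[m, c]ᵀ = [289, 34]ᵀ.
Δ = 254·4 − 30² = 116.
m = (289·4 − 30·34)/116 = 34/29; c = (254·34 − 30·289)/116 = -17/58.
At x = 0: ŷ = (34/29)·(0) + (-17/58)·(1) = -17/58.

ŷ = -0.2931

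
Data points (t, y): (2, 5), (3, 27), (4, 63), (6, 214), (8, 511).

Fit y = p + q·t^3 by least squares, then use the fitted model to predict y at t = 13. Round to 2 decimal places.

ŷ = 2197.04

The normal system MᵀM·[p, q]ᵀ = Mᵀy is [[5, 827]; [827, 313689]]·[p, q]ᵀ = [820, 312657]ᵀ.
Eliminating q: 313689·(row 1) − 827·(row 2) gives 884516·p = 313689·820 − 827·312657 = -1342359, so p = -1342359/884516.
Then q = (312657 − 827·(-1342359/884516))/313689 = 885145/884516.
At t = 13: ŷ = (-1342359/884516)·(1) + (885145/884516)·(2197) = 971660603/442258.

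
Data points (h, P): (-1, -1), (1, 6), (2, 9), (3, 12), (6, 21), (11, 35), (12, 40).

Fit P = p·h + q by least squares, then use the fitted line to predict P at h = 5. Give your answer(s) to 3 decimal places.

P̂ = 17.864

From the data, Σh·h = 316, Σh = 34, Σ1 = 7.
And Σh·P = 1052, ΣP = 122.
XᵀX·[p, q]ᵀ = XᵀP becomes [[316, 34]; [34, 7]]·[p, q]ᵀ = [1052, 122]ᵀ.
det = 316·7 − 34² = 1056.
p = (1052·7 − 34·122)/1056 = 67/22; q = (316·122 − 34·1052)/1056 = 29/11.
At h = 5: P̂ = (67/22)·(5) + (29/11)·(1) = 393/22.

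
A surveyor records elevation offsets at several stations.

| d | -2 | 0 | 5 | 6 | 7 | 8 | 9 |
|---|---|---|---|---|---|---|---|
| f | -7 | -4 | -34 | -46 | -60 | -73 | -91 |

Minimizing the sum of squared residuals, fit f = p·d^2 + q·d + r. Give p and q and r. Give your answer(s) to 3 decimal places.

Compute the Gram sums: Σd^2·d^2 = 14995, Σd^2·d = 1917, Σd^2 = 259, Σd·d = 259, Σd = 33, Σ1 = 7.
For Xᵀf: Σd^2·f = -17517, Σd·f = -2255, Σf = -315.
XᵀX·[p, q, r]ᵀ = Xᵀf becomes [[14995, 1917, 259]; [1917, 259, 33]; [259, 33, 7]]·[p, q, r]ᵀ = [-17517, -2255, -315]ᵀ.
Solving the 3×3 system (Gaussian elimination) gives p = -20527/21974, q = -25459/21974, r = -54655/10987.

p = -0.934, q = -1.159, r = -4.975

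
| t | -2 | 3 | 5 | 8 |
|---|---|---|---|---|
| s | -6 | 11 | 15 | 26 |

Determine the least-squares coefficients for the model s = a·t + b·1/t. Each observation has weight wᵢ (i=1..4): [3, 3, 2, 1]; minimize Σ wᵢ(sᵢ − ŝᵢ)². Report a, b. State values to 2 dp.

With design matrix A, AᵀWA = [[153, 9]; [9, 5659/4800]] and AᵀWs = [493, 117/4]ᵀ.
Eliminating b: (5659/4800)·(row 1) − 9·(row 2) gives (159009/1600)·a = (5659/4800)·493 − 9·(117/4) = 1526287/4800, so a = 1526287/477027.
Then b = ((117/4) − 9·(1526287/477027))/(5659/4800) = 20400/53003.

a = 3.20, b = 0.38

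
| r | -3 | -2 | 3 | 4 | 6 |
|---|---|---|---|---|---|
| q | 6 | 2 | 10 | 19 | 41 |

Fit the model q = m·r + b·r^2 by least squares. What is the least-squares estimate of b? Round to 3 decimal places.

b = 0.985

The normal equations are: 74·m + 272·b = 330;  272·m + 1730·b = 1932.
(Σr·r = 74, Σr·r^2 = 272, Σr^2·r^2 = 1730, Σr·q = 330, Σr^2·q = 1932.)
Determinant 74·1730 − 272² = 54036.
m = (330·1730 − 272·1932)/54036 = 1261/1501; b = (74·1932 − 272·330)/54036 = 1478/1501.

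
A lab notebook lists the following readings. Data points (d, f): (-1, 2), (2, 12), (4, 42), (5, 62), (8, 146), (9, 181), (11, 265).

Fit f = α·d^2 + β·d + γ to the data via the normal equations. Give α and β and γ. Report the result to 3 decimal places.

α = 1.994, β = 2.041, γ = 1.480

Forming AᵀA = [[26196, 2768, 312]; [2768, 312, 38]; [312, 38, 7]] and Aᵀf = [58342, 6212, 710]ᵀ gives AᵀA·[α, β, γ]ᵀ = Aᵀf.
Solving the 3×3 system (Gaussian elimination) gives α = 50631/25394, β = 129586/63485, γ = 93986/63485.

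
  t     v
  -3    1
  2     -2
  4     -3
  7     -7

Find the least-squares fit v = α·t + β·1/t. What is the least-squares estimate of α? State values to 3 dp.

α = -0.958

From the data, Σt·t = 78, Σt·1/t = 4, Σ1/t·1/t = 3133/7056.
And Σt·v = -68, Σ1/t·v = -37/12.
So XᵀX·[α, β]ᵀ = Xᵀv: [[78, 4]; [4, 3133/7056]]·[α, β]ᵀ = [-68, -37/12]ᵀ.
Determinant 78·(3133/7056) − 4² = 21913/1176.
α = ((-68)·(3133/7056) − 4·(-37/12))/(21913/1176) = -63010/65739; β = (78·(-37/12) − 4·(-68))/(21913/1176) = 37044/21913.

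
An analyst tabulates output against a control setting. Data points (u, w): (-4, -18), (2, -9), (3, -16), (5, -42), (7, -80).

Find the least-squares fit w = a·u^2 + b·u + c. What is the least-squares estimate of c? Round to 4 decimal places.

c = 0.1538

Sums needed: Σu^2·u^2 = 3379, Σu^2·u = 439, Σu^2 = 103, Σu·u = 103, Σu = 13, Σ1 = 5.
For Xᵀw: Σu^2·w = -5438, Σu·w = -764, Σw = -165.
So XᵀX·[a, b, c]ᵀ = Xᵀw: [[3379, 439, 103]; [439, 103, 13]; [103, 13, 5]]·[a, b, c]ᵀ = [-5438, -764, -165]ᵀ.
Inverting the 3×3 Gram matrix, [a, b, c]ᵀ = [-1623/1118, -1397/1118, 2/13]ᵀ.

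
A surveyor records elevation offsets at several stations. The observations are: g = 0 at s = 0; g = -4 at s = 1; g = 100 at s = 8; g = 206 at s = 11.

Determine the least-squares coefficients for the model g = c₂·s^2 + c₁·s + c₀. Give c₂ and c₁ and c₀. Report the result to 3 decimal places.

c₂ = 2.091, c₁ = -4.181, c₀ = -0.846

Compute the Gram sums: Σs^2·s^2 = 18738, Σs^2·s = 1844, Σs^2 = 186, Σs·s = 186, Σs = 20, Σ1 = 4.
And Σs^2·g = 31322, Σs·g = 3062, Σg = 302.
XᵀX·[c₂, c₁, c₀]ᵀ = Xᵀg becomes [[18738, 1844, 186]; [1844, 186, 20]; [186, 20, 4]]·[c₂, c₁, c₀]ᵀ = [31322, 3062, 302]ᵀ.
Solving the 3×3 system (Gaussian elimination) gives c₂ = 33733/16129, c₁ = -67439/16129, c₀ = -13650/16129.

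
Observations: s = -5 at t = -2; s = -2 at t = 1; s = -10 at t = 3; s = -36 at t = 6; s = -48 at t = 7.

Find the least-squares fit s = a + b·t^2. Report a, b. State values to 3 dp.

a = -1.205, b = -0.959

The normal system XᵀX·[a, b]ᵀ = Xᵀs is [[5, 99]; [99, 3795]]·[a, b]ᵀ = [-101, -3760]ᵀ.
Δ = 5·3795 − 99² = 9174.
a = ((-101)·3795 − 99·(-3760))/9174 = -335/278; b = (5·(-3760) − 99·(-101))/9174 = -8801/9174.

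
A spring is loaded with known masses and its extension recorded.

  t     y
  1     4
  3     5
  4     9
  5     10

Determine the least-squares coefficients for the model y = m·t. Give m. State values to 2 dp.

m = 2.06

The normal system AᵀA·[m]ᵀ = Aᵀy is [[51]]·[m]ᵀ = [105]ᵀ.
Hence m = 105 / 51 ≈ 2.05882.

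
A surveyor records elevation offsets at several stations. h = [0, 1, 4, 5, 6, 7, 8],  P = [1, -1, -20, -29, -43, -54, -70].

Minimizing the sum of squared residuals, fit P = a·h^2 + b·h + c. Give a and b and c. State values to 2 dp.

Compute the Gram sums: Σh^2·h^2 = 8675, Σh^2·h = 1261, Σh^2 = 191, Σh·h = 191, Σh = 31, Σ1 = 7.
For XᵀP: Σh^2·P = -9720, Σh·P = -1422, ΣP = -216.
Normal equations: [[8675, 1261, 191]; [1261, 191, 31]; [191, 31, 7]]·[a, b, c]ᵀ = [-9720, -1422, -216]ᵀ.
Row-reducing yields a = -7179/7987, b = -13722/7987, c = 10197/7987.

a = -0.90, b = -1.72, c = 1.28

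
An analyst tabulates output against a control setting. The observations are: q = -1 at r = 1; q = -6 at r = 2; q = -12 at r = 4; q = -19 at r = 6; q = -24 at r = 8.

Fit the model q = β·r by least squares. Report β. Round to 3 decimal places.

AᵀA·[β]ᵀ = Aᵀq reads: 121·β = -367.
(Σr·r = 121, Σr·q = -367.)
Hence β = -367 / 121 ≈ -3.03306.

β = -3.033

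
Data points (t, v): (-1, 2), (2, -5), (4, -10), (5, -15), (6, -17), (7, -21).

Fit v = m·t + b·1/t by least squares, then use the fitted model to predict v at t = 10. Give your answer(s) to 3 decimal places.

From the data, Σt·t = 131, Σt·1/t = 6, Σ1/t·1/t = 247081/176400.
Right-hand side: Σt·v = -376, Σ1/t·v = -95/6.
So MᵀM·[m, b]ᵀ = Mᵀv: [[131, 6]; [6, 247081/176400]]·[m, b]ᵀ = [-376, -95/6]ᵀ.
Eliminating b: (247081/176400)·(row 1) − 6·(row 2) gives (26017211/176400)·m = (247081/176400)·(-376) − 6·(-95/6) = -9518057/22050, so m = -76144456/26017211.
Then b = ((-95/6) − 6·(-76144456/26017211))/(247081/176400) = 32075400/26017211.
At t = 10: v̂ = (-76144456/26017211)·(10) + (32075400/26017211)·(1/10) = -758237020/26017211.

v̂ = -29.144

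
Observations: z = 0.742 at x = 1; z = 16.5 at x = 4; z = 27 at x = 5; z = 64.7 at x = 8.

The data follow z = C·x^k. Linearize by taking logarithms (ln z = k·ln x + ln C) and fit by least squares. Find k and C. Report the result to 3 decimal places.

k = 2.174, C = 0.767

With ln zᵢ as the transformed response and ln xᵢ as the regressor:
Σln x = 5.0752, Σ(ln x)² = 8.8362, Σln z = 9.9706, Σln x·ln z = 17.8615.
Normal system: [[8.8362, 5.0752]; [5.0752, 4]]·[k, ln C]ᵀ = [17.8615, 9.9706]ᵀ.
Slope k = (n·Σln x·ln z − Σln x·Σln z)/(n·Σ(ln x)² − (Σln x)²) = (4·17.8615 − 5.0752·9.9706)/9.5873 = 2.17409; ln C = (Σln z − k·Σln x)/n = -0.26583, so C = exp(-0.26583) = 0.76657.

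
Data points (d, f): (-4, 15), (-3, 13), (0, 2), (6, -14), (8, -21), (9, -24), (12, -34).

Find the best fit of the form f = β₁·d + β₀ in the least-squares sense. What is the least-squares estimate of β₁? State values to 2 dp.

The normal system AᵀA·[β₁, β₀]ᵀ = Aᵀf is [[350, 28]; [28, 7]]·[β₁, β₀]ᵀ = [-975, -63]ᵀ.
Eliminating β₀: 7·(row 1) − 28·(row 2) gives 1666·β₁ = 7·(-975) − 28·(-63) = -5061, so β₁ = -723/238.
Then β₀ = ((-63) − 28·(-723/238))/7 = 375/119.

β₁ = -3.04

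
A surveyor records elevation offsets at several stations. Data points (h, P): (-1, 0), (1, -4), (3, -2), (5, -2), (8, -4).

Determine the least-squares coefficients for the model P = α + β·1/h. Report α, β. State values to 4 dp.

α = -2.1476, β = -1.9166

Setting ∂/∂α … = 0 gives: 5·α + (79/120)·β = -12;  (79/120)·α + (31201/14400)·β = -167/30.
(Σ1 = 5, Σ1/h = 79/120, Σ1/h·1/h = 31201/14400, ΣP = -12, Σ1/h·P = -167/30.)
Δ = 5·(31201/14400) − (79/120)² = 37441/3600.
α = ((-12)·(31201/14400) − (79/120)·(-167/30))/(37441/3600) = -80410/37441; β = (5·(-167/30) − (79/120)·(-12))/(37441/3600) = -71760/37441.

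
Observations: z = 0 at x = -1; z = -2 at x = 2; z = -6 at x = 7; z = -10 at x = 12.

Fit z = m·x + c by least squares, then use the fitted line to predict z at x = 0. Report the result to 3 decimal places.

The normal equations are: 198·m + 20·c = -166;  20·m + 4·c = -18.
(Σx·x = 198, Σx = 20, Σ1 = 4, Σx·z = -166, Σz = -18.)
Determinant 198·4 − 20² = 392.
m = ((-166)·4 − 20·(-18))/392 = -38/49; c = (198·(-18) − 20·(-166))/392 = -61/98.
At x = 0: ẑ = (-38/49)·(0) + (-61/98)·(1) = -61/98.

ẑ = -0.622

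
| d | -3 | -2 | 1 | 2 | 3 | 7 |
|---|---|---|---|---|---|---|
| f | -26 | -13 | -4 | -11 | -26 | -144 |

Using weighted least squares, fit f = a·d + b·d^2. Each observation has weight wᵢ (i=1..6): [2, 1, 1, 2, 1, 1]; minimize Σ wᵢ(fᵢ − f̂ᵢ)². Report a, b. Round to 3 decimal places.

XᵀWX·[a, b]ᵀ = XᵀWf reads: 89·a + 325·b = -952;  325·a + 2693·b = -7902.
Determinant 89·2693 − 325² = 134052.
a = ((-952)·2693 − 325·(-7902))/134052 = 2207/67026; b = (89·(-7902) − 325·(-952))/134052 = -196939/67026.

a = 0.033, b = -2.938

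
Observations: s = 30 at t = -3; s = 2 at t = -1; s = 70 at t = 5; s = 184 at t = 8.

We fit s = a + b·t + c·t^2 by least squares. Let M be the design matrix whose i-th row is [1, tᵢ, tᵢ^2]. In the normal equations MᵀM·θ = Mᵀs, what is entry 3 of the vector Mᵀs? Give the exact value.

13798

Entry 3 ↔ basis t^2, so (Mᵀs)_{3} = Σᵢ (t^2)·sᵢ = (9)·(30) + (1)·(2) + (25)·(70) + (64)·(184) = 13798.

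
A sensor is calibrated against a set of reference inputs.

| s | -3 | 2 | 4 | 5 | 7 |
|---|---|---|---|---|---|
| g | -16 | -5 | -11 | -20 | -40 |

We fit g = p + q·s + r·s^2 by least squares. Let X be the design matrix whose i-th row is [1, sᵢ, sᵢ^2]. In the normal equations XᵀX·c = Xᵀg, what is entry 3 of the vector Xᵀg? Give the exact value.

Entry 3 ↔ basis s^2, so (Xᵀg)_{3} = Σᵢ (s^2)·gᵢ = (9)·(-16) + (4)·(-5) + (16)·(-11) + (25)·(-20) + (49)·(-40) = -2800.

-2800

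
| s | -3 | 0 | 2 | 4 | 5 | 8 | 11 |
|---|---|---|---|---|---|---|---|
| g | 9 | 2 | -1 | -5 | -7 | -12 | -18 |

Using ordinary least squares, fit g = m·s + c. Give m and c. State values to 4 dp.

m = -1.8877, c = 2.7097

MᵀM·[m, c]ᵀ = Mᵀg reads: 239·m + 27·c = -378;  27·m + 7·c = -32.
det = 239·7 − 27² = 944.
m = ((-378)·7 − 27·(-32))/944 = -891/472; c = (239·(-32) − 27·(-378))/944 = 1279/472.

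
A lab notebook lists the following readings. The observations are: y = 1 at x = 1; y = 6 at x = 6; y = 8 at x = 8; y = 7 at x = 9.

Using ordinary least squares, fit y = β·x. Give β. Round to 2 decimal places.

β = 0.90

Setting ∂/∂β … = 0 gives: 182·β = 164.
(Σx·x = 182, Σx·y = 164.)
Hence β = 164 / 182 ≈ 0.901099.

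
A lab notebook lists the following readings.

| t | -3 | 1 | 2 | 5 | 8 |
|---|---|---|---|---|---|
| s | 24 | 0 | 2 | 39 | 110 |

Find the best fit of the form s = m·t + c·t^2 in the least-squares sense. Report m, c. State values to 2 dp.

From the data, Σt·t = 103, Σt·t^2 = 619, Σt^2·t^2 = 4819.
And Σt·s = 1007, Σt^2·s = 8239.
det = 103·4819 − 619² = 113196.
m = (1007·4819 − 619·8239)/113196 = -61802/28299; c = (103·8239 − 619·1007)/113196 = 56321/28299.

m = -2.18, c = 1.99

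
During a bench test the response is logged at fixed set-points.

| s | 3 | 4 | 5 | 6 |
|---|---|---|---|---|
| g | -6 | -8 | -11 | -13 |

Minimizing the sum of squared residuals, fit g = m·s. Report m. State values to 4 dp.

m = -2.1279

Normal-equation sums: Σs·s = 86.
Moment sums: Σs·g = -183.
So AᵀA·[m]ᵀ = Aᵀg: [[86]]·[m]ᵀ = [-183]ᵀ.
m = (-183)/86 = -2.12791.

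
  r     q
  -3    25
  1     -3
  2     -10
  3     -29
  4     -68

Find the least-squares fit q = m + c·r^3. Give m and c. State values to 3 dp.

m = -2.083, c = -1.022

XᵀX·[m, c]ᵀ = Xᵀq reads: 5·m + 73·c = -85;  73·m + 5619·c = -5893.
(Σ1 = 5, Σr^3 = 73, Σr^3·r^3 = 5619, Σq = -85, Σr^3·q = -5893.)
Δ = 5·5619 − 73² = 22766.
m = ((-85)·5619 − 73·(-5893))/22766 = -23713/11383; c = (5·(-5893) − 73·(-85))/22766 = -11630/11383.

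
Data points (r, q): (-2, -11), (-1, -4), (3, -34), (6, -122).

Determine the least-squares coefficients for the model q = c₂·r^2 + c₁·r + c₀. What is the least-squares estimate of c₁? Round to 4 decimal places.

Normal-equation sums: Σr^2·r^2 = 1394, Σr^2·r = 234, Σr^2 = 50, Σr·r = 50, Σr = 6, Σ1 = 4.
And Σr^2·q = -4746, Σr·q = -808, Σq = -171.
Normal equations: [[1394, 234, 50]; [234, 50, 6]; [50, 6, 4]]·[c₂, c₁, c₀]ᵀ = [-4746, -808, -171]ᵀ.
Solving the 3×3 system (Gaussian elimination) gives c₂ = -4815/1562, c₁ = -1169/781, c₀ = -3081/1562.

c₁ = -1.4968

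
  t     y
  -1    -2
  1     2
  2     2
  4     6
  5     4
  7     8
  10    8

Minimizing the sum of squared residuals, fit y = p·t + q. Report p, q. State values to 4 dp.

From the data, Σt·t = 196, Σt = 28, Σ1 = 7.
And Σt·y = 188, Σy = 28.
So AᵀA·[p, q]ᵀ = Aᵀy: [[196, 28]; [28, 7]]·[p, q]ᵀ = [188, 28]ᵀ.
Eliminating q: 7·(row 1) − 28·(row 2) gives 588·p = 7·188 − 28·28 = 532, so p = 19/21.
Then q = (28 − 28·(19/21))/7 = 8/21.

p = 0.9048, q = 0.3810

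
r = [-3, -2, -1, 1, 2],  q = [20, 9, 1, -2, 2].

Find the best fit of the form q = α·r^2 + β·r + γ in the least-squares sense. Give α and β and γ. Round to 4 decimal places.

α = 1.9367, β = -1.6737, γ = -2.3636

Normal-equation sums: Σr^2·r^2 = 115, Σr^2·r = -27, Σr^2 = 19, Σr·r = 19, Σr = -3, Σ1 = 5.
And Σr^2·q = 223, Σr·q = -77, Σq = 30.
Normal equations: [[115, -27, 19]; [-27, 19, -3]; [19, -3, 5]]·[α, β, γ]ᵀ = [223, -77, 30]ᵀ.
Inverting the 3×3 Gram matrix, [α, β, γ]ᵀ = [1193/616, -1031/616, -26/11]ᵀ.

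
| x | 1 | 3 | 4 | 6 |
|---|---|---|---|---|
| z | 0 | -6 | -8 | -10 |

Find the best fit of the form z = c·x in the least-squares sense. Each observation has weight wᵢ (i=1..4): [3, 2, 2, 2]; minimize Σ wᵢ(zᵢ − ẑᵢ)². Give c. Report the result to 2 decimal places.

Compute the Gram sums: Σwᵢ·x·x = 125.
Right-hand side: Σwᵢ·x·z = -220.
Normal equations: [[125]]·[c]ᵀ = [-220]ᵀ.
c = (-220)/125 = -1.76.

c = -1.76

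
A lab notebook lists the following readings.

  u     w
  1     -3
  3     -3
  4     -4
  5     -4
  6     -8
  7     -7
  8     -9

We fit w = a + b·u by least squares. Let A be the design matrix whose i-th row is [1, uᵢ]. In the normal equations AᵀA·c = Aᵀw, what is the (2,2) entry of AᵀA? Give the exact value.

200

Row 2 ↔ basis u, column 2 ↔ basis u, so (AᵀA)_{2,2} = Σᵢ (u)·(u) = (1)·(1) + (3)·(3) + (4)·(4) + (5)·(5) + (6)·(6) + (7)·(7) + (8)·(8) = 200.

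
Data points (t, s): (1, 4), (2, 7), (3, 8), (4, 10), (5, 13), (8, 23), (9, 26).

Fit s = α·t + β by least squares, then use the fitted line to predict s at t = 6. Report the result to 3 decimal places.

ŝ = 16.963

MᵀM·[α, β]ᵀ = Mᵀs reads: 200·α + 32·β = 565;  32·α + 7·β = 91.
(Σt·t = 200, Σt = 32, Σ1 = 7, Σt·s = 565, Σs = 91.)
Eliminating β: 7·(row 1) − 32·(row 2) gives 376·α = 7·565 − 32·91 = 1043, so α = 1043/376.
Then β = (91 − 32·(1043/376))/7 = 15/47.
At t = 6: ŝ = (1043/376)·(6) + (15/47)·(1) = 3189/188.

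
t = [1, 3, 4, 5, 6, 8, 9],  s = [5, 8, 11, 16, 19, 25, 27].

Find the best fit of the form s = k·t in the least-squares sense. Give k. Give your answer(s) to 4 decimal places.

k = 3.0603

Sums needed: Σt·t = 232.
And Σt·s = 710.
So AᵀA·[k]ᵀ = Aᵀs: [[232]]·[k]ᵀ = [710]ᵀ.
Hence k = 710 / 232 ≈ 3.06034.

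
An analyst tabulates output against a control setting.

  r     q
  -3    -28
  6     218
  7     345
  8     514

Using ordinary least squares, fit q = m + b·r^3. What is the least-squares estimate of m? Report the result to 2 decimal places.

From the data, Σ1 = 4, Σr^3 = 1044, Σr^3·r^3 = 427178.
For Mᵀq: Σq = 1049, Σr^3·q = 429347.
det = 4·427178 − 1044² = 618776.
m = (1049·427178 − 1044·429347)/618776 = -64273/309388; b = (4·429347 − 1044·1049)/618776 = 77779/77347.

m = -0.21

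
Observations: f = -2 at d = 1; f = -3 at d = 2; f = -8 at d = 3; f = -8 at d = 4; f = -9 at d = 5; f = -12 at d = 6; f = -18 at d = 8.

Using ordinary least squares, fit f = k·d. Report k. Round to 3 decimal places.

Compute the Gram sums: Σd·d = 155.
For Mᵀf: Σd·f = -325.
So MᵀM·[k]ᵀ = Mᵀf: [[155]]·[k]ᵀ = [-325]ᵀ.
k = (-325)/155 = -2.09677.

k = -2.097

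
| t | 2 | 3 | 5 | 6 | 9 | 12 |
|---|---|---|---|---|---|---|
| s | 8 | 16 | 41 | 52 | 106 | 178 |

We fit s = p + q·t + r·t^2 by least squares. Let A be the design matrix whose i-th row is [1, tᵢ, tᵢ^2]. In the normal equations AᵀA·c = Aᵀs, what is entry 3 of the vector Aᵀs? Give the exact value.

Entry 3 ↔ basis t^2, so (Aᵀs)_{3} = Σᵢ (t^2)·sᵢ = (4)·(8) + (9)·(16) + (25)·(41) + (36)·(52) + (81)·(106) + (144)·(178) = 37291.

37291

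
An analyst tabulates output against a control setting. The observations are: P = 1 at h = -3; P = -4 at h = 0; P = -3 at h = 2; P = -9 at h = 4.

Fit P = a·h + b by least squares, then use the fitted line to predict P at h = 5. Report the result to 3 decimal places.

P̂ = -9.112

The normal system MᵀM·[a, b]ᵀ = MᵀP is [[29, 3]; [3, 4]]·[a, b]ᵀ = [-45, -15]ᵀ.
Δ = 29·4 − 3² = 107.
a = ((-45)·4 − 3·(-15))/107 = -135/107; b = (29·(-15) − 3·(-45))/107 = -300/107.
At h = 5: P̂ = (-135/107)·(5) + (-300/107)·(1) = -975/107.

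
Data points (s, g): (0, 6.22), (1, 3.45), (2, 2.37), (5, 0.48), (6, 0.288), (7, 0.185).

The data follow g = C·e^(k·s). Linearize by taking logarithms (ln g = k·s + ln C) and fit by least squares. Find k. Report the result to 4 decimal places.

With ln gᵢ as the transformed response and sᵢ as the regressor:
Sums: Σs = 21.0000, Σ(s)² = 115.0000, Σln g = 0.2629, Σs·ln g = -19.9863.
Normal system: [[115.0000, 21.0000]; [21.0000, 6]]·[k, ln C]ᵀ = [-19.9863, 0.2629]ᵀ.
Δ = 115.0000·6 − (21.0000)² = 249.0000; k = (-19.9863·6 − 21.0000·0.2629)/249.0000 = -0.50377, ln C = (115.0000·0.2629 − 21.0000·-19.9863)/249.0000 = 1.80699.

k = -0.5038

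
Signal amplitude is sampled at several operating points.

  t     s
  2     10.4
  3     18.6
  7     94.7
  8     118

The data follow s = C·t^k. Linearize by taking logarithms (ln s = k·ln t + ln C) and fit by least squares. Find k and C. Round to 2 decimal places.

k = 1.79, C = 2.83

Let Y = ln s. Fitting Y = k·ln t + ln C by least squares:
Σln t = 5.8171, Σ(ln t)² = 9.7980, Σln s = 14.5864, Σln t·ln s = 23.6103.
Equations: 9.7980·k + 5.8171·ln C = 23.6103;  5.8171·k + 4·ln C = 14.5864.
Slope k = (n·Σln t·ln s − Σln t·Σln s)/(n·Σ(ln t)² − (Σln t)²) = (4·23.6103 − 5.8171·14.5864)/5.3534 = 1.79150; ln C = (Σln s − k·Σln t)/n = 1.04126, so C = exp(1.04126) = 2.83278.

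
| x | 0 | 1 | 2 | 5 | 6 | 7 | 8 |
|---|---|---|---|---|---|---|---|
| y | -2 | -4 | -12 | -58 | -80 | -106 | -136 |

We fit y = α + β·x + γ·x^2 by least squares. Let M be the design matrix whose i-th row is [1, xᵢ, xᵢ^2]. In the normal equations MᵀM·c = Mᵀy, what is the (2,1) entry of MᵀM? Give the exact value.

29

Row 2 ↔ basis x, column 1 ↔ basis 1, so (MᵀM)_{2,1} = Σᵢ x = (0)·(1) + (1)·(1) + (2)·(1) + (5)·(1) + (6)·(1) + (7)·(1) + (8)·(1) = 29.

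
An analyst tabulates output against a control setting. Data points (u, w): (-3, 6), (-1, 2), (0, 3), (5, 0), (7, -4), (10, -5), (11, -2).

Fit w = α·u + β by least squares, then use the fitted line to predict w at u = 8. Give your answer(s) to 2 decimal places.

ŵ = -2.50

Setting ∂/∂α … = 0 gives: 305·α + 29·β = -120;  29·α + 7·β = 0.
(Σu·u = 305, Σu = 29, Σ1 = 7, Σu·w = -120, Σw = 0.)
Δ = 305·7 − 29² = 1294.
α = ((-120)·7 − 29·0)/1294 = -420/647; β = (305·0 − 29·(-120))/1294 = 1740/647.
At u = 8: ŵ = (-420/647)·(8) + (1740/647)·(1) = -1620/647.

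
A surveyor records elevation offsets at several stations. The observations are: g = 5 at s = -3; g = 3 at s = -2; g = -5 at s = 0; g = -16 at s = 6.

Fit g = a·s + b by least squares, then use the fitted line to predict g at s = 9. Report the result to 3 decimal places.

ĝ = -23.667

Entries of AᵀA: Σs·s = 49, Σs = 1, Σ1 = 4.
For Aᵀg: Σs·g = -117, Σg = -13.
So AᵀA·[a, b]ᵀ = Aᵀg: [[49, 1]; [1, 4]]·[a, b]ᵀ = [-117, -13]ᵀ.
det = 49·4 − 1² = 195.
a = ((-117)·4 − 1·(-13))/195 = -7/3; b = (49·(-13) − 1·(-117))/195 = -8/3.
At s = 9: ĝ = (-7/3)·(9) + (-8/3)·(1) = -71/3.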